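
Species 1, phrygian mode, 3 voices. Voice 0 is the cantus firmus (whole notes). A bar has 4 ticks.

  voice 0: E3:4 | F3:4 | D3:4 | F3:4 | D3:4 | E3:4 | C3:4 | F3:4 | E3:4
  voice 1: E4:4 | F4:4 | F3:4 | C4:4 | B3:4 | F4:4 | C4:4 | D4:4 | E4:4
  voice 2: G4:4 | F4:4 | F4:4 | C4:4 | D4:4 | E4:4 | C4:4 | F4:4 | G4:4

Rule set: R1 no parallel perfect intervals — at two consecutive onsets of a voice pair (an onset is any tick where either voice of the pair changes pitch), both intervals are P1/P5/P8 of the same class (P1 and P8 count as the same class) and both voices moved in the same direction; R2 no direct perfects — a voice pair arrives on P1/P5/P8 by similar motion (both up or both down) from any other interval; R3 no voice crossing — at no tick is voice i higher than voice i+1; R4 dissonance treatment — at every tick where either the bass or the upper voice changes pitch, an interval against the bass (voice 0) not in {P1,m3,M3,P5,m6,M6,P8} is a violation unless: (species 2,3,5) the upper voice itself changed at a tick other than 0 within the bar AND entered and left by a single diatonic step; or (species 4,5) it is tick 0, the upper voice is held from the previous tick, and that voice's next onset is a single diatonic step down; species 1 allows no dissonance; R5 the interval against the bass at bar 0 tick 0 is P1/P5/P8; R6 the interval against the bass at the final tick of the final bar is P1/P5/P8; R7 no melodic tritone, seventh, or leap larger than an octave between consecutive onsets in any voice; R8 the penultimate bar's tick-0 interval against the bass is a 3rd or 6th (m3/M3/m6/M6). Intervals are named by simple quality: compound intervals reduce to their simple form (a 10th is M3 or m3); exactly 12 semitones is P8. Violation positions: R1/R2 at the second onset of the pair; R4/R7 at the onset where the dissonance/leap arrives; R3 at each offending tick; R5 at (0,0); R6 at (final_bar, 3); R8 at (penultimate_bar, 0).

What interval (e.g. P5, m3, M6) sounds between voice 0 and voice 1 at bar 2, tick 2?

voice 0=D3 voice 1=F3 -> m3

m3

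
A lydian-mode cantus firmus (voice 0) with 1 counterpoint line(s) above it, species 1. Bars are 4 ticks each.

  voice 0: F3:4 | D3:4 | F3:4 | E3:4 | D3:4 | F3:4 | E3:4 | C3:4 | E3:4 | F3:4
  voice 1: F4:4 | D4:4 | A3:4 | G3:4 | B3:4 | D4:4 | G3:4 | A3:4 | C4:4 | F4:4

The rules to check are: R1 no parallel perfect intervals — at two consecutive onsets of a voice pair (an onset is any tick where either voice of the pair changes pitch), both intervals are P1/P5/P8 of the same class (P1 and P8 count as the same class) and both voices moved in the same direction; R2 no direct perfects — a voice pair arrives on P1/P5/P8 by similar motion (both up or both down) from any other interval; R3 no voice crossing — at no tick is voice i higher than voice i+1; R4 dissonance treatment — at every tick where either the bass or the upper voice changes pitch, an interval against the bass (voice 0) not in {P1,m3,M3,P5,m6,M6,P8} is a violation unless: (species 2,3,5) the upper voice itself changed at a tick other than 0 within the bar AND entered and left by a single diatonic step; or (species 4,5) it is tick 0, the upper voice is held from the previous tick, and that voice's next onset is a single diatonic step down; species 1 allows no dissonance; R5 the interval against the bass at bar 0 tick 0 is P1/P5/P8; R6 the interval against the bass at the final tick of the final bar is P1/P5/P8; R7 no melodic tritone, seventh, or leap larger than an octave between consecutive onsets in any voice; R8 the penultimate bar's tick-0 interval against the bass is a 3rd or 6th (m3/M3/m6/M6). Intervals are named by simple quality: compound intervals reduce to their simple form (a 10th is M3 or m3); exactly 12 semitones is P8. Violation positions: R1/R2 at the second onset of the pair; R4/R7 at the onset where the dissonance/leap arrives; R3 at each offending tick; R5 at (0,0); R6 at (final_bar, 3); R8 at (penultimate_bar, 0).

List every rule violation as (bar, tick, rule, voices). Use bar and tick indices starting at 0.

bar 0: v0=F3 v1=F4 downbeat P8
bar 1: v0=D3 v1=D4 downbeat P8
bar 2: v0=F3 v1=A3 downbeat M3
bar 3: v0=E3 v1=G3 downbeat m3
bar 4: v0=D3 v1=B3 downbeat M6
bar 5: v0=F3 v1=D4 downbeat M6
bar 6: v0=E3 v1=G3 downbeat m3
bar 7: v0=C3 v1=A3 downbeat M6
bar 8: v0=E3 v1=C4 downbeat m6
bar 9: v0=F3 v1=F4 downbeat P8
  -> R1 @ bar 1 tick 0 v(0, 1): F3/F4 P8 -> D3/D4 P8 similar
  -> R2 @ bar 9 tick 0 v(0, 1): E3/C4 m6 -> F3/F4 P8 similar

(1, 0, R1, (0, 1))
(9, 0, R2, (0, 1))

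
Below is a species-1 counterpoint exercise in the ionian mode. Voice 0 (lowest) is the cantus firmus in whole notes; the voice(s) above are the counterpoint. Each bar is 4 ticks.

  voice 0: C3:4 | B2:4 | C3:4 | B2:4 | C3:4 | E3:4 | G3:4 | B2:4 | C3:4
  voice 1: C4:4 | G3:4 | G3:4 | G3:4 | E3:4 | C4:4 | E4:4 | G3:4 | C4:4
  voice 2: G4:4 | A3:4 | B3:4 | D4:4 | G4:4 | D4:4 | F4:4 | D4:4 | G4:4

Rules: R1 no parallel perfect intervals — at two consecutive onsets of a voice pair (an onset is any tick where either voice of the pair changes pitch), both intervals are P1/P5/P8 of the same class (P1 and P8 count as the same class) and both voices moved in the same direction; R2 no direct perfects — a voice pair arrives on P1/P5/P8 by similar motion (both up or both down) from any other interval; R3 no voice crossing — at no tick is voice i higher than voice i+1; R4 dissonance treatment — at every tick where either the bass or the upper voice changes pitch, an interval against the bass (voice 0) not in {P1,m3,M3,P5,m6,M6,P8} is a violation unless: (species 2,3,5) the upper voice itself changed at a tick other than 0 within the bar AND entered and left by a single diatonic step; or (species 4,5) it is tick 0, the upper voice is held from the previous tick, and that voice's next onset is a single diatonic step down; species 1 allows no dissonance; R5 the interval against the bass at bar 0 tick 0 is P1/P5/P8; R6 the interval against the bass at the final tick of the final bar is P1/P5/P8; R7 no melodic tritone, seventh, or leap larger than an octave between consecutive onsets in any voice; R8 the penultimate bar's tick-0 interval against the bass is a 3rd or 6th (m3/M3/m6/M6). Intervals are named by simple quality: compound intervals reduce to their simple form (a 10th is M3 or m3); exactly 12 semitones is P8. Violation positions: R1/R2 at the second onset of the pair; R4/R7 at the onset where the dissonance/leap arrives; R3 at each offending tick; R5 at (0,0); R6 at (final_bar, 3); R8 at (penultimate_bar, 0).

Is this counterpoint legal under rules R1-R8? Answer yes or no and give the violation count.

bar 0: v0=C3 v1=C4 v2=G4 (P5)
bar 1: v0=B2 v1=G3 v2=A3 (m7)
bar 2: v0=C3 v1=G3 v2=B3 (M7)
bar 3: v0=B2 v1=G3 v2=D4 (m3)
bar 4: v0=C3 v1=E3 v2=G4 (P5)
bar 5: v0=E3 v1=C4 v2=D4 (m7)
bar 6: v0=G3 v1=E4 v2=F4 (m7)
bar 7: v0=B2 v1=G3 v2=D4 (m3)
bar 8: v0=C3 v1=C4 v2=G4 (P5)
  R4 @ bar1.0: B2/A3 m7 untreated
  R7 @ bar1.0: G4->A3 leap 10st
  R4 @ bar2.0: C3/B3 M7 untreated
  R2 @ bar4.0: B2/D4 m3 -> C3/G4 P5 similar
  R4 @ bar5.0: E3/D4 m7 untreated
  R4 @ bar6.0: G3/F4 m7 untreated
  R2 @ bar7.0: E4/F4 m2 -> G3/D4 P5 similar
  R1 @ bar8.0: G3/D4 P5 -> C4/G4 P5 similar
  R2 @ bar8.0: B2/G3 m6 -> C3/C4 P8 similar
  R2 @ bar8.0: B2/D4 m3 -> C3/G4 P5 similar

No (10 violations)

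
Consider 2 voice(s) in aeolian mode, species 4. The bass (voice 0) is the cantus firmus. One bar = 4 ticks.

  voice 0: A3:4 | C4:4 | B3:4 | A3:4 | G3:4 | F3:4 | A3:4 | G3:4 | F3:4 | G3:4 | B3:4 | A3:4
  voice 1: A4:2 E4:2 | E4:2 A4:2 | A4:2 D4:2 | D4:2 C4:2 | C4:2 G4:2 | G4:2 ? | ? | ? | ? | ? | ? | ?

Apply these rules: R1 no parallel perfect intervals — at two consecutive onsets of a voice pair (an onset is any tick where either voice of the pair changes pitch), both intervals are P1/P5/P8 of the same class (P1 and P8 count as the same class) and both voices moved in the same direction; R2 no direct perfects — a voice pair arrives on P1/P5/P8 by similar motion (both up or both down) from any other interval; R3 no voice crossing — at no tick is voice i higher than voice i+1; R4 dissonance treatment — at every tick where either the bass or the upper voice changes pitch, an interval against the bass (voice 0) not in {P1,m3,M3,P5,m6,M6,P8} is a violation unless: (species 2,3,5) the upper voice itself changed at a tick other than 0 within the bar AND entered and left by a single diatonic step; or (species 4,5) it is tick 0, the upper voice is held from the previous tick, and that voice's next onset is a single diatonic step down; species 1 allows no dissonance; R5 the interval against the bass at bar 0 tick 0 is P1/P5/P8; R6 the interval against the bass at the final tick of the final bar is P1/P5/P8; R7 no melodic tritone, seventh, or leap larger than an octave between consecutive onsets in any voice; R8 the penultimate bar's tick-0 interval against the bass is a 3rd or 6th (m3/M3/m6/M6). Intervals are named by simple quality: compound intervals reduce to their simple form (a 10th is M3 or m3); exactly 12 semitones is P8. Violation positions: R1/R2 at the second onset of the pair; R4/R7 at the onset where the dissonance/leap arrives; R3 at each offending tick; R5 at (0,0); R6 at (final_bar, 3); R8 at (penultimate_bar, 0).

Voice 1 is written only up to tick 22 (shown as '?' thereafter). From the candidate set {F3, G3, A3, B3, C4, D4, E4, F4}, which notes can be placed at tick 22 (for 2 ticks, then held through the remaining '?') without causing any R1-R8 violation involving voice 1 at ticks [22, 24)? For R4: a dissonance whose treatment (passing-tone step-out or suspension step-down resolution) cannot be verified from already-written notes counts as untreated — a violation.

{C4, D4, F4}

F3: violates R7
G3: violates R4
A3: violates R7
B3: violates R4
C4: legal
D4: legal
E4: violates R4
F4: legal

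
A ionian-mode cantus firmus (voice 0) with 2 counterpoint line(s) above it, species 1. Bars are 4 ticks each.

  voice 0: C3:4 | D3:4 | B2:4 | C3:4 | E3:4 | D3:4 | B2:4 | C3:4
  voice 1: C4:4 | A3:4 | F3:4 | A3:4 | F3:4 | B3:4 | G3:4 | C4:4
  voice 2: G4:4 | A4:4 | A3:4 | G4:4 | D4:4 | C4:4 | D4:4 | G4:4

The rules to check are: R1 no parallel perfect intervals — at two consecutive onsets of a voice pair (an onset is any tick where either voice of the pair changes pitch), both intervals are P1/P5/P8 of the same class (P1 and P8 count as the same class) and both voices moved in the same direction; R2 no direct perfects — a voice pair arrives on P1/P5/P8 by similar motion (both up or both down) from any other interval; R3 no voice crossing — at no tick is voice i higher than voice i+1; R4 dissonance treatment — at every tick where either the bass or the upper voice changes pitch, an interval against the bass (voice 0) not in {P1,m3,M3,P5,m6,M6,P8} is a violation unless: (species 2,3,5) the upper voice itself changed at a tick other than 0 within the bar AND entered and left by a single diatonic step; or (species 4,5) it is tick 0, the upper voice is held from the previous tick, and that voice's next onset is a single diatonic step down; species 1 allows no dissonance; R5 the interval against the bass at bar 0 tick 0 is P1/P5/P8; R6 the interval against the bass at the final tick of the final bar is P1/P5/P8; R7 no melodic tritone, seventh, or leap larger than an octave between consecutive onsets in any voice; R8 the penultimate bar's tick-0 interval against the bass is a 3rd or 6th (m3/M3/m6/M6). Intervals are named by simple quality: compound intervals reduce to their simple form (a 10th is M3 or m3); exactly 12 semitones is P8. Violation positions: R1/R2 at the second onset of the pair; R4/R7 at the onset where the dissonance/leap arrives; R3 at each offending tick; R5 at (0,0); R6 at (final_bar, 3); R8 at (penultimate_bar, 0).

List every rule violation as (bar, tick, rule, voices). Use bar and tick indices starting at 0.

(1, 0, R1, (0, 2))
(2, 0, R4, (0, 1))
(2, 0, R4, (0, 2))
(3, 0, R2, (0, 2))
(3, 0, R7, (2,))
(4, 0, R4, (0, 1))
(4, 0, R4, (0, 2))
(5, 0, R4, (0, 2))
(5, 0, R7, (1,))
(7, 0, R1, (1, 2))
(7, 0, R2, (0, 1))
(7, 0, R2, (0, 2))

bar 0: v0=C3 v1=C4 v2=G4 downbeat P5
bar 1: v0=D3 v1=A3 v2=A4 downbeat P5
bar 2: v0=B2 v1=F3 v2=A3 downbeat m7
bar 3: v0=C3 v1=A3 v2=G4 downbeat P5
bar 4: v0=E3 v1=F3 v2=D4 downbeat m7
bar 5: v0=D3 v1=B3 v2=C4 downbeat m7
bar 6: v0=B2 v1=G3 v2=D4 downbeat m3
bar 7: v0=C3 v1=C4 v2=G4 downbeat P5
  -> R1 @ bar 1 tick 0 v(0, 2): C3/G4 P5 -> D3/A4 P5 similar
  -> R4 @ bar 2 tick 0 v(0, 1): B2/F3 TT untreated
  -> R4 @ bar 2 tick 0 v(0, 2): B2/A3 m7 untreated
  -> R2 @ bar 3 tick 0 v(0, 2): B2/A3 m7 -> C3/G4 P5 similar
  -> R7 @ bar 3 tick 0 v(2,): A3->G4 leap 10st
  -> R4 @ bar 4 tick 0 v(0, 1): E3/F3 m2 untreated
  -> R4 @ bar 4 tick 0 v(0, 2): E3/D4 m7 untreated
  -> R4 @ bar 5 tick 0 v(0, 2): D3/C4 m7 untreated
  -> R7 @ bar 5 tick 0 v(1,): F3->B3 leap 6st
  -> R1 @ bar 7 tick 0 v(1, 2): G3/D4 P5 -> C4/G4 P5 similar
  -> R2 @ bar 7 tick 0 v(0, 1): B2/G3 m6 -> C3/C4 P8 similar
  -> R2 @ bar 7 tick 0 v(0, 2): B2/D4 m3 -> C3/G4 P5 similar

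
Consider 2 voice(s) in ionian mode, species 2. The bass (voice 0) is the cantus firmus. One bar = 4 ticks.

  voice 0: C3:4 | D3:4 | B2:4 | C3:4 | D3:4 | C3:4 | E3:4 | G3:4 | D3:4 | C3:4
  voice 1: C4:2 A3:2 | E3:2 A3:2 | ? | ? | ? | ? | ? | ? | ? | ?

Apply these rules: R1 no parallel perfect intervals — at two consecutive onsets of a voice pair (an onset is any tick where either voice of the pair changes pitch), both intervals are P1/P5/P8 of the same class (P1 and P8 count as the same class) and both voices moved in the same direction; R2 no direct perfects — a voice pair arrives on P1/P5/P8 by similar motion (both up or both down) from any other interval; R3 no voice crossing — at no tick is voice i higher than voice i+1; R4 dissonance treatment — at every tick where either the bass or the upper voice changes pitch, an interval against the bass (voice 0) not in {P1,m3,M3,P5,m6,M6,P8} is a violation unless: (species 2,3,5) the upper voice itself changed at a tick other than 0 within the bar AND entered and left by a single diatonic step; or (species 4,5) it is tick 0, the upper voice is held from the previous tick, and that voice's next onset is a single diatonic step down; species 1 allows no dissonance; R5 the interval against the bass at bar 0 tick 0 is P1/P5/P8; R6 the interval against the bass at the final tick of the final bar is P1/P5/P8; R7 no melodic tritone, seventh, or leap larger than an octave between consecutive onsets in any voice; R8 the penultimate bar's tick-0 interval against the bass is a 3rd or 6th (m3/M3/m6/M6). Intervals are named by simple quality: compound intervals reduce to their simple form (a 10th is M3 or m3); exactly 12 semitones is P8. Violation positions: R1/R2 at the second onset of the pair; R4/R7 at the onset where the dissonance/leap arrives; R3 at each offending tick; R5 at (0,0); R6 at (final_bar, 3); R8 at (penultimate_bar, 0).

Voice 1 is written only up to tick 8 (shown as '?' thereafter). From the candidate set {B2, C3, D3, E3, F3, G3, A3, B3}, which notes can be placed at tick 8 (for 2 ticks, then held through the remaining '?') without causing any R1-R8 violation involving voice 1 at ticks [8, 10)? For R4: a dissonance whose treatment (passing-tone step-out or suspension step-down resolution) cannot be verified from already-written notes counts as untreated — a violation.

{B3, D3, G3}

B2: violates R2,R7
C3: violates R4
D3: legal
E3: violates R4
F3: violates R4
G3: legal
A3: violates R4
B3: legal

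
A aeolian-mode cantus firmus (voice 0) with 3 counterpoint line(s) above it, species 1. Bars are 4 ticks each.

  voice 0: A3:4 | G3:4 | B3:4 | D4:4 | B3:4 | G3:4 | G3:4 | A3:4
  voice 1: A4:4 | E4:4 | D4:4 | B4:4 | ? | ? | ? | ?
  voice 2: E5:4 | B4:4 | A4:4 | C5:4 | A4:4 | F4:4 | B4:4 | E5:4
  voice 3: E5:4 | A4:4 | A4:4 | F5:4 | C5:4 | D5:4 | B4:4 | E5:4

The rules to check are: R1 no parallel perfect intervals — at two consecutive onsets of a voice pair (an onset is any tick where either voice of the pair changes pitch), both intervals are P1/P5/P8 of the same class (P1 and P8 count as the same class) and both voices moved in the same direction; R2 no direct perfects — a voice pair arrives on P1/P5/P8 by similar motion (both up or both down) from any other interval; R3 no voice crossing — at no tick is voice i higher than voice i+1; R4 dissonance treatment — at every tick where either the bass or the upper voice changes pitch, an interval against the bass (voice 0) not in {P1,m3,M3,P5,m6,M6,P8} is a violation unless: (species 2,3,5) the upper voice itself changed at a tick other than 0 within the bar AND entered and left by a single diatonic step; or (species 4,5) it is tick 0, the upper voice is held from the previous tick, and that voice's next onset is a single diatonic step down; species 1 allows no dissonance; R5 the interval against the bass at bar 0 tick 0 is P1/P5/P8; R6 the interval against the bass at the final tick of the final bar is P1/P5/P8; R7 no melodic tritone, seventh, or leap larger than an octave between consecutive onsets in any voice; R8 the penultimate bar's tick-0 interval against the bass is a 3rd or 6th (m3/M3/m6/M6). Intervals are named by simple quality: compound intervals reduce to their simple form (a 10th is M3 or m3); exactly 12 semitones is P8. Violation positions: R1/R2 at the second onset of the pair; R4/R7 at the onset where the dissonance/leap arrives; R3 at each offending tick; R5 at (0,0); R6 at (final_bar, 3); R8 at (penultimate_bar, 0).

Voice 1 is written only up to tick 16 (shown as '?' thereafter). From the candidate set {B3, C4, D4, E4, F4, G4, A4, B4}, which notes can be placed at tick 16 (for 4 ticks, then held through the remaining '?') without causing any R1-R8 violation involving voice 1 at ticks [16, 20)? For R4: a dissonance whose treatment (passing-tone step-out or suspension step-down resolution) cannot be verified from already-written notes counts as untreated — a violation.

B3: violates R2
C4: violates R2,R4,R7
D4: violates R2
E4: violates R4
F4: violates R2,R4,R7
G4: legal
A4: violates R2,R4
B4: violates R3

{G4}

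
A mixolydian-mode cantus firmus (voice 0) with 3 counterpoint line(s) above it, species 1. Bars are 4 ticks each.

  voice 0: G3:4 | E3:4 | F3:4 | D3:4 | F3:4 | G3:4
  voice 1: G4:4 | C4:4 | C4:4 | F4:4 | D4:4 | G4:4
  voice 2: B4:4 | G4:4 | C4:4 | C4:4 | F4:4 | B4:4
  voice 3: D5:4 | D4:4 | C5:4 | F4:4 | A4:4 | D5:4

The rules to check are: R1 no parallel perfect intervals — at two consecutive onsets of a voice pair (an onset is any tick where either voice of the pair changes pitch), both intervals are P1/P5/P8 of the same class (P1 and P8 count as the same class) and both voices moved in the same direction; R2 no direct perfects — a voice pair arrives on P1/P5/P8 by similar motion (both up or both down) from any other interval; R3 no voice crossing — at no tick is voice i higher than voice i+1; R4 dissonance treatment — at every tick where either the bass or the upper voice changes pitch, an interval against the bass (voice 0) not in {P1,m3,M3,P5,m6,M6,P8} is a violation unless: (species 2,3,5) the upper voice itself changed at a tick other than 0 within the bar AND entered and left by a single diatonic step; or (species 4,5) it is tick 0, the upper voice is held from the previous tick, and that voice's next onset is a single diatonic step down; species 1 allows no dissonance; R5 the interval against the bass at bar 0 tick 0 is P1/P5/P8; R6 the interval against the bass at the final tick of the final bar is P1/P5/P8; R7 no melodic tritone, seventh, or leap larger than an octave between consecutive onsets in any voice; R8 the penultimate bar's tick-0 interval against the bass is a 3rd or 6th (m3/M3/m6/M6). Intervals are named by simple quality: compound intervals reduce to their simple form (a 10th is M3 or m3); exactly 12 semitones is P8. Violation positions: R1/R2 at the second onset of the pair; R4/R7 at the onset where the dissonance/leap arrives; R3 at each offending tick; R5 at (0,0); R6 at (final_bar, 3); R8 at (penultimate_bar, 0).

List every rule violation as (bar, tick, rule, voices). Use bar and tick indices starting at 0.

(0, 0, R5, (0, 2))
(1, 0, R2, (1, 2))
(1, 0, R3, (2, 3))
(1, 0, R4, (0, 3))
(1, 1, R3, (2, 3))
(1, 2, R3, (2, 3))
(1, 3, R3, (2, 3))
(2, 0, R2, (0, 3))
(2, 0, R7, (3,))
(3, 0, R3, (1, 2))
(3, 0, R4, (0, 2))
(3, 1, R3, (1, 2))
(3, 2, R3, (1, 2))
(3, 3, R3, (1, 2))
(4, 0, R2, (0, 2))
(4, 0, R8, (0, 2))
(5, 0, R1, (1, 3))
(5, 0, R2, (0, 1))
(5, 0, R2, (0, 3))
(5, 0, R7, (2,))
(5, 3, R6, (0, 2))

bar 0: v0=G3 v1=G4 v2=B4 v3=D5 downbeat P5
bar 1: v0=E3 v1=C4 v2=G4 v3=D4 downbeat m7
bar 2: v0=F3 v1=C4 v2=C4 v3=C5 downbeat P5
bar 3: v0=D3 v1=F4 v2=C4 v3=F4 downbeat m3
bar 4: v0=F3 v1=D4 v2=F4 v3=A4 downbeat M3
bar 5: v0=G3 v1=G4 v2=B4 v3=D5 downbeat P5
  -> R5 @ bar 0 tick 0 v(0, 2): opens on M3
  -> R2 @ bar 1 tick 0 v(1, 2): G4/B4 M3 -> C4/G4 P5 similar
  -> R3 @ bar 1 tick 0 v(2, 3): G4 above D4
  -> R4 @ bar 1 tick 0 v(0, 3): E3/D4 m7 untreated
  -> R3 @ bar 1 tick 1 v(2, 3): G4 above D4
  -> R3 @ bar 1 tick 2 v(2, 3): G4 above D4
  -> R3 @ bar 1 tick 3 v(2, 3): G4 above D4
  -> R2 @ bar 2 tick 0 v(0, 3): E3/D4 m7 -> F3/C5 P5 similar
  -> R7 @ bar 2 tick 0 v(3,): D4->C5 leap 10st
  -> R3 @ bar 3 tick 0 v(1, 2): F4 above C4
  -> R4 @ bar 3 tick 0 v(0, 2): D3/C4 m7 untreated
  -> R3 @ bar 3 tick 1 v(1, 2): F4 above C4
  -> R3 @ bar 3 tick 2 v(1, 2): F4 above C4
  -> R3 @ bar 3 tick 3 v(1, 2): F4 above C4
  -> R2 @ bar 4 tick 0 v(0, 2): D3/C4 m7 -> F3/F4 P8 similar
  -> R8 @ bar 4 tick 0 v(0, 2): penult P8 not 3rd/6th
  -> R1 @ bar 5 tick 0 v(1, 3): D4/A4 P5 -> G4/D5 P5 similar
  -> R2 @ bar 5 tick 0 v(0, 1): F3/D4 M6 -> G3/G4 P8 similar
  -> R2 @ bar 5 tick 0 v(0, 3): F3/A4 M3 -> G3/D5 P5 similar
  -> R7 @ bar 5 tick 0 v(2,): F4->B4 leap 6st
  -> R6 @ bar 5 tick 3 v(0, 2): closes on M3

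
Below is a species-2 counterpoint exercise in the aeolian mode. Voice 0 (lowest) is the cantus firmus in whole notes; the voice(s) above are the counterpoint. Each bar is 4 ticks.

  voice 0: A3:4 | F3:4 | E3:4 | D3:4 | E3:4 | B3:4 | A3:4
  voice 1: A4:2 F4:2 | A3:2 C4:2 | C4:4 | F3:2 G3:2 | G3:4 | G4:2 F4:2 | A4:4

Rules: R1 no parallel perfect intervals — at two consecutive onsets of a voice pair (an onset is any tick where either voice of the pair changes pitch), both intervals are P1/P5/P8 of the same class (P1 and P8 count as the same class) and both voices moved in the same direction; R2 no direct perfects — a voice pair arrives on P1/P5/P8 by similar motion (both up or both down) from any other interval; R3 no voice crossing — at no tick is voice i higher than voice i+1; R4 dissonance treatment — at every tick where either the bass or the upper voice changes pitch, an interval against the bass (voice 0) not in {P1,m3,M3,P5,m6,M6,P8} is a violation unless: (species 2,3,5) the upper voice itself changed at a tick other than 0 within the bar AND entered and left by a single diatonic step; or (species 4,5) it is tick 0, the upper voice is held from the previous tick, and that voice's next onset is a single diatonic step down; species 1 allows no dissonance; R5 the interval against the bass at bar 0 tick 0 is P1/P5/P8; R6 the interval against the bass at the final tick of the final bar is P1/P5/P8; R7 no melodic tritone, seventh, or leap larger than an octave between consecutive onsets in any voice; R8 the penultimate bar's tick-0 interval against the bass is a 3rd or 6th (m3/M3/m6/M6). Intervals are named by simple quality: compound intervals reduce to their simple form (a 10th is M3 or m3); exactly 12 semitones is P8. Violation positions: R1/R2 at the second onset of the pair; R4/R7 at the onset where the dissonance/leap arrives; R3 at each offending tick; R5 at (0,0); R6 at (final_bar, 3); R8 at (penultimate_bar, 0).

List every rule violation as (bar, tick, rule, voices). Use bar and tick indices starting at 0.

(3, 2, R4, (0, 1))
(5, 2, R4, (0, 1))

bar 0: v0=A3 v1=A4 downbeat P8
bar 1: v0=F3 v1=A3 downbeat M3
bar 2: v0=E3 v1=C4 downbeat m6
bar 3: v0=D3 v1=F3 downbeat m3
bar 4: v0=E3 v1=G3 downbeat m3
bar 5: v0=B3 v1=G4 downbeat m6
bar 6: v0=A3 v1=A4 downbeat P8
  -> R4 @ bar 3 tick 2 v(0, 1): D3/G3 P4 untreated
  -> R4 @ bar 5 tick 2 v(0, 1): B3/F4 TT untreated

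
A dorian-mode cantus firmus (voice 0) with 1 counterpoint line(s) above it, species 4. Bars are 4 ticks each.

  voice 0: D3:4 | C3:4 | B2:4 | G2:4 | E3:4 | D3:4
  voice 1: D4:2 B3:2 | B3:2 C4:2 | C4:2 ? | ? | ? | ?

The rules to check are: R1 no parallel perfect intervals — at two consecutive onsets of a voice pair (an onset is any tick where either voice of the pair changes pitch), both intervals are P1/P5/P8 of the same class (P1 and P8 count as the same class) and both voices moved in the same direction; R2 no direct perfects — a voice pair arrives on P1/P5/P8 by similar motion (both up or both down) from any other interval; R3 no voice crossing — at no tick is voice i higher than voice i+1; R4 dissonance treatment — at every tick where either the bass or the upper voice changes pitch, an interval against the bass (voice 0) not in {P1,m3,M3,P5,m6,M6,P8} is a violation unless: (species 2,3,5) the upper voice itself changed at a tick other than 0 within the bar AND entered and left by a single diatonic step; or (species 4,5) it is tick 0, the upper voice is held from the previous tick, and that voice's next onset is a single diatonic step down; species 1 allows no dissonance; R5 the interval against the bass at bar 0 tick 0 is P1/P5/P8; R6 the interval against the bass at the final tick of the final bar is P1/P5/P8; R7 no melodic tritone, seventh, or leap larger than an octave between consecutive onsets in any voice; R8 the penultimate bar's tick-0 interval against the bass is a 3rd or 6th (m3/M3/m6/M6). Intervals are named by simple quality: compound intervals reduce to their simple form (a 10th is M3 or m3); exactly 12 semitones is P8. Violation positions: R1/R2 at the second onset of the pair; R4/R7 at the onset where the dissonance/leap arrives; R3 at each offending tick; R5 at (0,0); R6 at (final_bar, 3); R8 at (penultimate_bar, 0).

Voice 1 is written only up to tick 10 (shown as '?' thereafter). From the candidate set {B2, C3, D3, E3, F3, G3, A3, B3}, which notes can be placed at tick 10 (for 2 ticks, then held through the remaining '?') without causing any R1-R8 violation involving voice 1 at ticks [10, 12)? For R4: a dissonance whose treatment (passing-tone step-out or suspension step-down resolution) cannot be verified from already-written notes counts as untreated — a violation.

{B3, G3}

B2: violates R7
C3: violates R4
D3: violates R7
E3: violates R4
F3: violates R4
G3: legal
A3: violates R4
B3: legal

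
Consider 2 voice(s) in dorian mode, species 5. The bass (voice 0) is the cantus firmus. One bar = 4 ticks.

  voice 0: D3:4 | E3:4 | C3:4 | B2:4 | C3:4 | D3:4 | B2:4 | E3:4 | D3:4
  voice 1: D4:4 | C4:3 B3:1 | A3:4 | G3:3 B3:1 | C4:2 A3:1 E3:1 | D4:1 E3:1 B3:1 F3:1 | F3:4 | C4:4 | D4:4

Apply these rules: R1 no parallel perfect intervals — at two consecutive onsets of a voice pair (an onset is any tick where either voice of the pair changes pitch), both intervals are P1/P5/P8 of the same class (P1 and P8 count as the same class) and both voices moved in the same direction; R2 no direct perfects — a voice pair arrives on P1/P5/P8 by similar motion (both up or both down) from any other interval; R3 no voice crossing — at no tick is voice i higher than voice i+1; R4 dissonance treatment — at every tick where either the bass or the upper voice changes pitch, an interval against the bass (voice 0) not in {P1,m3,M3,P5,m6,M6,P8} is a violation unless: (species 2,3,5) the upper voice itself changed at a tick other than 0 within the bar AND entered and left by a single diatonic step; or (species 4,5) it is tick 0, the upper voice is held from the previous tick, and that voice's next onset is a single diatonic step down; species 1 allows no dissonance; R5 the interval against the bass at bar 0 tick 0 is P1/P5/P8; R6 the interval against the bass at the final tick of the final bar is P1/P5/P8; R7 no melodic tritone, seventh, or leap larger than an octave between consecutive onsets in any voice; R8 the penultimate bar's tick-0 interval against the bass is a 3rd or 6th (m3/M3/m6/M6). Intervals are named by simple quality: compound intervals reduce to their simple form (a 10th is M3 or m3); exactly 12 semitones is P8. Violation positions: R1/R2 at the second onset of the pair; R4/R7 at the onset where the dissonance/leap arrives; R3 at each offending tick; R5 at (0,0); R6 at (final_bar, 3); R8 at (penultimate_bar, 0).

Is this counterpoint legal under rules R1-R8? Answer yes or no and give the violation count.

No (7 violations)

bar 0: v0=D3 v1=D4 (P8)
bar 1: v0=E3 v1=C4 (m6)
bar 2: v0=C3 v1=A3 (M6)
bar 3: v0=B2 v1=G3 (m6)
bar 4: v0=C3 v1=C4 (P8)
bar 5: v0=D3 v1=D4 (P8)
bar 6: v0=B2 v1=F3 (TT)
bar 7: v0=E3 v1=C4 (m6)
bar 8: v0=D3 v1=D4 (P8)
  R1 @ bar4.0: B2/B3 P8 -> C3/C4 P8 similar
  R2 @ bar5.0: C3/E3 M3 -> D3/D4 P8 similar
  R7 @ bar5.0: E3->D4 leap 10st
  R4 @ bar5.1: D3/E3 M2 untreated
  R7 @ bar5.1: D4->E3 leap 10st
  R7 @ bar5.3: B3->F3 leap 6st
  R4 @ bar6.0: B2/F3 TT untreated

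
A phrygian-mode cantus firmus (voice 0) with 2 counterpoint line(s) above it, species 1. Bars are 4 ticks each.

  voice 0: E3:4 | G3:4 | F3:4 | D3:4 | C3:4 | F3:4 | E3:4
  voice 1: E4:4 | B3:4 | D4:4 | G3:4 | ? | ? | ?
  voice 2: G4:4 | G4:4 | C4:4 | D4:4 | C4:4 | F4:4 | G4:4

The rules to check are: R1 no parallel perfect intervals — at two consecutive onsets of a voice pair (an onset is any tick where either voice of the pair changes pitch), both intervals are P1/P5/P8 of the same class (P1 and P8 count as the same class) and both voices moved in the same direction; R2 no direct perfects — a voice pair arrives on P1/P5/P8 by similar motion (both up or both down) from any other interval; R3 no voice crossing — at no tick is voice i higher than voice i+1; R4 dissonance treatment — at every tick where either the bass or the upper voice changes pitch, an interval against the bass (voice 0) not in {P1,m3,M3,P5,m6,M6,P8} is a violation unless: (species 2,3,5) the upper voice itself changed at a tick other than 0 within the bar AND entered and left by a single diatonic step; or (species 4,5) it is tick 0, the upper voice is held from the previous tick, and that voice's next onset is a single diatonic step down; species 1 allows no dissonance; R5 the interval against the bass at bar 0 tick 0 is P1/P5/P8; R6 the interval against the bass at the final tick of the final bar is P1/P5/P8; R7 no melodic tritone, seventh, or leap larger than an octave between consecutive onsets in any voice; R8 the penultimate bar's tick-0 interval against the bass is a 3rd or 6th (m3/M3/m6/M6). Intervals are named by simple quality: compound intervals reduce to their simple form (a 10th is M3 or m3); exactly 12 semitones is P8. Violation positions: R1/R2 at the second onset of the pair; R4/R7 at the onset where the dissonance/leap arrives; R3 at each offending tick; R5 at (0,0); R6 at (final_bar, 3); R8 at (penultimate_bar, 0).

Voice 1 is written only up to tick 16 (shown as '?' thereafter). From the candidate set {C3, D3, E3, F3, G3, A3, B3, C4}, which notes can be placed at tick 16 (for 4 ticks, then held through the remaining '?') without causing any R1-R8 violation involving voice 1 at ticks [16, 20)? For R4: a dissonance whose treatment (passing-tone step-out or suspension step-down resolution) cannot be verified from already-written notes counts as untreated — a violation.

C3: violates R2
D3: violates R4
E3: legal
F3: violates R1,R4
G3: legal
A3: legal
B3: violates R4
C4: legal

{A3, C4, E3, G3}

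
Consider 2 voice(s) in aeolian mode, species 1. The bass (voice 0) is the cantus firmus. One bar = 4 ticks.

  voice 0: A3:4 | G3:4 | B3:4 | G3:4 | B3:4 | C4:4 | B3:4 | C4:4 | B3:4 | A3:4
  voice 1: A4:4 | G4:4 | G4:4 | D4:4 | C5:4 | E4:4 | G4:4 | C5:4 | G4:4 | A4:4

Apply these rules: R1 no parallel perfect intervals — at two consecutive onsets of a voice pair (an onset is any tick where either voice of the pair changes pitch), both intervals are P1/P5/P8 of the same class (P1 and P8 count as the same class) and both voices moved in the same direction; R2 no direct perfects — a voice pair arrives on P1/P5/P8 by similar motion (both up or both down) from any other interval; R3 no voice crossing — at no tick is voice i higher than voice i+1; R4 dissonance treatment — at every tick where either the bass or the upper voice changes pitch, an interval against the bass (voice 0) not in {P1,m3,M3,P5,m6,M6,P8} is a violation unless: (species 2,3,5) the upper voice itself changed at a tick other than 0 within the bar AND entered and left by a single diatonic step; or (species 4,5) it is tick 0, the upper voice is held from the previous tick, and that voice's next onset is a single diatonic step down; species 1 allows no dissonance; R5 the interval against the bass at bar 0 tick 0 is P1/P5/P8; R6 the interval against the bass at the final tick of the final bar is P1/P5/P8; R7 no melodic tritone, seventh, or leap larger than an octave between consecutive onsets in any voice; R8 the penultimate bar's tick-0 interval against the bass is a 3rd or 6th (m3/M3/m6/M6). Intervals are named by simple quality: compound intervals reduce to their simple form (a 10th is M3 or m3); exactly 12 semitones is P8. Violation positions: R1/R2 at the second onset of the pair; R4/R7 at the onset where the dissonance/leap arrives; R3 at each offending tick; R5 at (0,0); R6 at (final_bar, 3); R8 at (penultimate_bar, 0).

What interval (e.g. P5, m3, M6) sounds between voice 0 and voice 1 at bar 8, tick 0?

m6

voice 0=B3 voice 1=G4 -> m6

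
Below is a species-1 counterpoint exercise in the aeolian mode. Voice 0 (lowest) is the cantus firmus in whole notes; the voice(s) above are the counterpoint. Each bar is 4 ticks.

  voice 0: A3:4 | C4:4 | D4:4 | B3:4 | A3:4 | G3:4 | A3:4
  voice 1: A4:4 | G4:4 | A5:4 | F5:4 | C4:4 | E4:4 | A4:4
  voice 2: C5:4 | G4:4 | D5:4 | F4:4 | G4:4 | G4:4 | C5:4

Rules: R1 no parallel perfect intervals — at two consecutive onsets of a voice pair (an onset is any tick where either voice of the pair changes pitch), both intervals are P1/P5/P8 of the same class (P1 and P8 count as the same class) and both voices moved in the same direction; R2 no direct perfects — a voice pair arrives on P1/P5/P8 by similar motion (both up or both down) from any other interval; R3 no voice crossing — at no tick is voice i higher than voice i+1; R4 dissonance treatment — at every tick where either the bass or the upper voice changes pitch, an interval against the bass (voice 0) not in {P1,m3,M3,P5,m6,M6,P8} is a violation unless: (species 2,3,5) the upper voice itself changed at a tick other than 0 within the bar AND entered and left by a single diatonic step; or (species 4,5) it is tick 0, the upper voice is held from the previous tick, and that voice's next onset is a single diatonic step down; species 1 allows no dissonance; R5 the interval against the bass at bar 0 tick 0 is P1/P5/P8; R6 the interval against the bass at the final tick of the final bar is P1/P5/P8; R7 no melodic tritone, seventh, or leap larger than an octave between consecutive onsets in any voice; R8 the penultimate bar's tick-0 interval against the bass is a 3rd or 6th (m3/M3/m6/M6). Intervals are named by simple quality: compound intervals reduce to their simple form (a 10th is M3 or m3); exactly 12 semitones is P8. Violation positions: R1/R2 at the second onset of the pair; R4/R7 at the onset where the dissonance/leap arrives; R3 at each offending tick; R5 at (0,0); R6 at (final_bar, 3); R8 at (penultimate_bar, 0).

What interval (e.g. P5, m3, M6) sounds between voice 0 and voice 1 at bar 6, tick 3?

P8

voice 0=A3 voice 1=A4 -> P8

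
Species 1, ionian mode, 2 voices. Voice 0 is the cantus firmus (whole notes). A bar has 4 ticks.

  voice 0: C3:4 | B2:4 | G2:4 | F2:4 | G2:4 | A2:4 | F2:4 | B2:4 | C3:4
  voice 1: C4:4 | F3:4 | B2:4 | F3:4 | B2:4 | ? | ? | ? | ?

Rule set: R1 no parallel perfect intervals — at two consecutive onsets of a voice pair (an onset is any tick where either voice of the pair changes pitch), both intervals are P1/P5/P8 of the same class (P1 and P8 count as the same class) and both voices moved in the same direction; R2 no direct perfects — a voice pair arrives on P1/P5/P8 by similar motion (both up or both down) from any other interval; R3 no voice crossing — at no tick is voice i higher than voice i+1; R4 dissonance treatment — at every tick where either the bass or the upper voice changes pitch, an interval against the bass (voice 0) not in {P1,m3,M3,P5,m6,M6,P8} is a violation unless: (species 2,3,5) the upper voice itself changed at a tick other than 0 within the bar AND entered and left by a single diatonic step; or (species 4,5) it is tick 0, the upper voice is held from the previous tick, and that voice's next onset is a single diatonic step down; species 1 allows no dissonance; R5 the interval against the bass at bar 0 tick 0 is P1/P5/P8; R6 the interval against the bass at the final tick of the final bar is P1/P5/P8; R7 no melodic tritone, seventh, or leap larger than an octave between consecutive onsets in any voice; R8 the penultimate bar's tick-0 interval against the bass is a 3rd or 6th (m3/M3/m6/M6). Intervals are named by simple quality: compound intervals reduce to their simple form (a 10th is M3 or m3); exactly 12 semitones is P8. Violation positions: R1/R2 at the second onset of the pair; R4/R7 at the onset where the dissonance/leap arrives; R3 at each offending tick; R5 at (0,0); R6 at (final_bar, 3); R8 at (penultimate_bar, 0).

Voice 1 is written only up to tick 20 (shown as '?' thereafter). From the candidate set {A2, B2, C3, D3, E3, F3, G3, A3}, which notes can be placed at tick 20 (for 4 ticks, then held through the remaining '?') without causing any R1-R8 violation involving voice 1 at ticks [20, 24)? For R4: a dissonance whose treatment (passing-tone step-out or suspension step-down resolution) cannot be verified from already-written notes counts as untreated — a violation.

{A2, C3}

A2: legal
B2: violates R4
C3: legal
D3: violates R4
E3: violates R2
F3: violates R7
G3: violates R4
A3: violates R2,R7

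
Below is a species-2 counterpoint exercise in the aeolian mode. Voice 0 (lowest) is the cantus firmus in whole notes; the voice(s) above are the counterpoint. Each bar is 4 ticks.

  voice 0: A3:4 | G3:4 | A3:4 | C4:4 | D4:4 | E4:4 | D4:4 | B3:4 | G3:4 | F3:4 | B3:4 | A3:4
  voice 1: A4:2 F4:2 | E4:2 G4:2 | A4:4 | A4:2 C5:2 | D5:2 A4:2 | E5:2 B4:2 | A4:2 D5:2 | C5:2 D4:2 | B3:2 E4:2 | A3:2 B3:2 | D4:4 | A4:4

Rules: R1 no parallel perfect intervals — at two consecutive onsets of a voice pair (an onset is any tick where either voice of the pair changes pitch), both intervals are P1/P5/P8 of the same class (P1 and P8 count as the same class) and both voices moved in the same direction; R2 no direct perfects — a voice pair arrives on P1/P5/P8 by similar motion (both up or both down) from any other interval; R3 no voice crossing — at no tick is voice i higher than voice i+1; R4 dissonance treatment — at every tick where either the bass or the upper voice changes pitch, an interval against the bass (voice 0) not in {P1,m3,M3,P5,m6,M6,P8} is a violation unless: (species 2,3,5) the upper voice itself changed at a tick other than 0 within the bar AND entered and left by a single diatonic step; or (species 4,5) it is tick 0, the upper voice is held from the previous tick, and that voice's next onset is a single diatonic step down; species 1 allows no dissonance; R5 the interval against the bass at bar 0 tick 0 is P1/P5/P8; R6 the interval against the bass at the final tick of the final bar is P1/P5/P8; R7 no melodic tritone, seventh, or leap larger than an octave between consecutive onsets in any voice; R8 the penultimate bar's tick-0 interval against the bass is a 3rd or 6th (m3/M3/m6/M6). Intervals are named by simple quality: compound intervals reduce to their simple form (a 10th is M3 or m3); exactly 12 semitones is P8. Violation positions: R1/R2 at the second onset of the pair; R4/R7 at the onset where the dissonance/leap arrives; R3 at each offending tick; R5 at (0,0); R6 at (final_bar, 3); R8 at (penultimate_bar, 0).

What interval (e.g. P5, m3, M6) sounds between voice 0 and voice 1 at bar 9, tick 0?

voice 0=F3 voice 1=A3 -> M3

M3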